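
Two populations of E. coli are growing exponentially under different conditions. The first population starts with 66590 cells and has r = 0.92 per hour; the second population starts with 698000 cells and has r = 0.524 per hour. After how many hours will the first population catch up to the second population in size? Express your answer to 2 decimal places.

5.93 hours

Set 66590·e^(0.92t) = 698000·e^(0.524t).
e^((0.92 − 0.524)t) = 698000/66590 → e^(0.396·t) = 10.482.
0.396·t = ln(10.482) = 2.3497, so t = 2.3497/0.396 = 5.9335.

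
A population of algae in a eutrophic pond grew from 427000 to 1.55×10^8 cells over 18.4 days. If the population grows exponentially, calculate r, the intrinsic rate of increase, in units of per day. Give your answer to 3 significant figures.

0.320 per day

From N(t) = N₀·e^(rt): e^(r·18.4) = 1.55×10^8/427000 = 363.
r·18.4 = ln(363) = 5.8944, so r = 5.8944/18.4 = 0.32035.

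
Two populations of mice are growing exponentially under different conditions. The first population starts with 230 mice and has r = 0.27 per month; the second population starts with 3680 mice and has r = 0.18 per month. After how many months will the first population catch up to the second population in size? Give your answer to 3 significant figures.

Set 230·e^(0.27t) = 3680·e^(0.18t).
e^((0.27 − 0.18)t) = 3680/230 → e^(0.09·t) = 16.
0.09·t = ln(16) = 2.7726, so t = 2.7726/0.09 = 30.807.

30.8 months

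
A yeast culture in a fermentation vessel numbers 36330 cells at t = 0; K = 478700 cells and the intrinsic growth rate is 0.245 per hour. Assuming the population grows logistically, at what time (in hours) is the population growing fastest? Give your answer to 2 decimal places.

Logistic growth is fastest at N = K/2 = 239350.
A = (K − N₀)/N₀ = 12.176. Set K/(1 + A·e^(−rt)) = K/2 → A·e^(−rt) = 1.
e^(−0.245t) = 1/12.176 = 0.0821258, so t = ln(12.176)/0.245 = 2.4995/0.245 = 10.202.

10.20 hours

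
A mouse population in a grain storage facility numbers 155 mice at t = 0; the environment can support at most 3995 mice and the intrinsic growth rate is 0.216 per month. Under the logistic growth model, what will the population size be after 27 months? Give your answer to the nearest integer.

3724 mice

A = (K − N₀)/N₀ = (3995 − 155)/155 = 24.774.
N(t) = K/(1 + A·e^(−rt)) = 3995/(1 + 24.774×e^(−0.216×27)).
e^(−5.832) = 0.0029322; denominator = 1 + 24.774×0.0029322 = 1.0726.
N = 3995/1.0726 = 3724.44.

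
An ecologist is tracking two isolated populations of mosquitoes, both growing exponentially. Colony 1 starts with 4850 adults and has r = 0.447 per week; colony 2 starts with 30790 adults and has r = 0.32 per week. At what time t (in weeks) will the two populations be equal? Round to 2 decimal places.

Set 4850·e^(0.447t) = 30790·e^(0.32t).
e^((0.447 − 0.32)t) = 30790/4850 → e^(0.127·t) = 6.3485.
0.127·t = ln(6.3485) = 1.8482, so t = 1.8482/0.127 = 14.553.

14.55 weeks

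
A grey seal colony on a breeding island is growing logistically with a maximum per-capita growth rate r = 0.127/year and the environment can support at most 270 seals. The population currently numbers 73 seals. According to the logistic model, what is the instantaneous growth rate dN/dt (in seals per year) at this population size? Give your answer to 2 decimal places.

dN/dt = rN(1 − N/K) = 0.127 × 73 × (1 − 73/270).
1 − 73/270 = 0.72963; dN/dt = 0.127 × 73 × 0.72963 = 6.7644.

6.76 seals per year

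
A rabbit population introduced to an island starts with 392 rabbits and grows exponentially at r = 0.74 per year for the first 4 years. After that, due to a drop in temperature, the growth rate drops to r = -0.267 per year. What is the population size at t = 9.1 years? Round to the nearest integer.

Phase 1: N(4) = 392·e^(0.74×4) = 392·e^2.96 = 7564.8.
Phase 2 runs for 9.1 − 4 = 5.1 years at r = -0.267.
N(9.1) = 7564.8·e^(-0.267×5.1) = 7564.8·e^-1.362 = 1938.29.

1938 rabbits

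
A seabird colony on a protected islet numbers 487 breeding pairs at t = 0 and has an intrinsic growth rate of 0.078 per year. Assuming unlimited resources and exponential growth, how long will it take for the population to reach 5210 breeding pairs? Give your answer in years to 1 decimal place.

30.4 years

Set N₀·e^(rt) = 5210: e^(0.078·t) = 5210/487 = 10.698.
0.078·t = ln(10.698) = 2.3701, so t = 2.3701/0.078 = 30.386.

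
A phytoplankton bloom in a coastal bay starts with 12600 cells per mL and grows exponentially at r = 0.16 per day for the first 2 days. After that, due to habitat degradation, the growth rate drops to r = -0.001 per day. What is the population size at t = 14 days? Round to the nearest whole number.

Phase 1: N(2) = 12600·e^(0.16×2) = 12600·e^0.32 = 17351.8.
Phase 2 runs for 14 − 2 = 12 days at r = -0.001.
N(14) = 17351.8·e^(-0.001×12) = 17351.8·e^-0.012 = 17144.8.

17145 cells per mL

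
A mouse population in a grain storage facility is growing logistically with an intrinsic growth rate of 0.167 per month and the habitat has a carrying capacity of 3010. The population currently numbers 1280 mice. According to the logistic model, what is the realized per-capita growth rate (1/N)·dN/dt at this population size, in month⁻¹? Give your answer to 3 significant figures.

(1/N)·dN/dt = r(1 − N/K) = 0.167 × (1 − 1280/3010).
= 0.167 × 0.57475 = 0.095983.

0.0960 per month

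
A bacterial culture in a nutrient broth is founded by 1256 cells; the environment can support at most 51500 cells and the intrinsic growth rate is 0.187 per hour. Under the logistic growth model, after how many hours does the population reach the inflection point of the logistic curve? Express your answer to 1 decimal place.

19.7 hours

Logistic growth is fastest at N = K/2 = 25750.
A = (K − N₀)/N₀ = 40.003. Set K/(1 + A·e^(−rt)) = K/2 → A·e^(−rt) = 1.
e^(−0.187t) = 1/40.003 = 0.024998, so t = ln(40.003)/0.187 = 3.689/0.187 = 19.727.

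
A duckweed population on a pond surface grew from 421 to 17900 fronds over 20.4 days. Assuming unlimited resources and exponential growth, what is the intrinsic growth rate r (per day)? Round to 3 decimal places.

0.184 per day

From N(t) = N₀·e^(rt): e^(r·20.4) = 17900/421 = 42.518.
r·20.4 = ln(42.518) = 3.7499, so r = 3.7499/20.4 = 0.18382.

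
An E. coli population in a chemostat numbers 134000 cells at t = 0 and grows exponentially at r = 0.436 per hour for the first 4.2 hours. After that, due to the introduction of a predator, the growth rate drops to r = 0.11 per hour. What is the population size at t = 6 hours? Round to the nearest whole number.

1019472 cells

Phase 1: N(4.2) = 134000·e^(0.436×4.2) = 134000·e^1.831 = 836344.
Phase 2 runs for 6 − 4.2 = 1.8 hours at r = 0.11.
N(6) = 836344·e^(0.11×1.8) = 836344·e^0.198 = 1.019472×10^6.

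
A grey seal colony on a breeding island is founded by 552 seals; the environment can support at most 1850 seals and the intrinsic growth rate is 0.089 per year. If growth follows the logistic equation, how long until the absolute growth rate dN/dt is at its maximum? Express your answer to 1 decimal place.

9.6 years

Logistic growth is fastest at N = K/2 = 925.
A = (K − N₀)/N₀ = 2.3514. Set K/(1 + A·e^(−rt)) = K/2 → A·e^(−rt) = 1.
e^(−0.089t) = 1/2.3514 = 0.42527, so t = ln(2.3514)/0.089 = 0.85503/0.089 = 9.6071.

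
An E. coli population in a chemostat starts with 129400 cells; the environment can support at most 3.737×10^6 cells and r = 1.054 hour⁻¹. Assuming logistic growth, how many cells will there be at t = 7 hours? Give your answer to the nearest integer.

3673014 cells

A = (K − N₀)/N₀ = (3.737×10^6 − 129400)/129400 = 27.879.
N(t) = K/(1 + A·e^(−rt)) = 3.737×10^6/(1 + 27.879×e^(−1.054×7)).
e^(−7.378) = 0.00062485; denominator = 1 + 27.879×0.00062485 = 1.0174.
N = 3.737×10^6/1.0174 = 3.673014×10^6.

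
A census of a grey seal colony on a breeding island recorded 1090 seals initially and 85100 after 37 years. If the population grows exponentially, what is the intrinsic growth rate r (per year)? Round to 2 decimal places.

From N(t) = N₀·e^(rt): e^(r·37) = 85100/1090 = 78.073.
r·37 = ln(78.073) = 4.3576, so r = 4.3576/37 = 0.11777.

0.12 per year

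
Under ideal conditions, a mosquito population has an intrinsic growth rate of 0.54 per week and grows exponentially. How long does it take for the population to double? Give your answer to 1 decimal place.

Doubling time t_d = ln(2)/r = 0.6931/0.54 = 1.2836.

1.3 weeks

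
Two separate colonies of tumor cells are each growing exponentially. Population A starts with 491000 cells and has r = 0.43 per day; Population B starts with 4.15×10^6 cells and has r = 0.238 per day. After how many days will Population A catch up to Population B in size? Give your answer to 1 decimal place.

Set 491000·e^(0.43t) = 4.15×10^6·e^(0.238t).
e^((0.43 − 0.238)t) = 4.15×10^6/491000 → e^(0.192·t) = 8.4521.
0.192·t = ln(8.4521) = 2.1344, so t = 2.1344/0.192 = 11.117.

11.1 days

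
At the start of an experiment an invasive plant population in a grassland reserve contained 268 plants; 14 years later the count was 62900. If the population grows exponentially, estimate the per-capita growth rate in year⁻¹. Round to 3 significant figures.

From N(t) = N₀·e^(rt): e^(r·14) = 62900/268 = 234.7.
r·14 = ln(234.7) = 5.4583, so r = 5.4583/14 = 0.38988.

0.390 per year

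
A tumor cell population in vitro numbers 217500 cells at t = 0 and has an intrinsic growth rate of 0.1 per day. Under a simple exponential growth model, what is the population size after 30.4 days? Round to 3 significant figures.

4550000 cells

N(t) = N₀·e^(rt) = 217500 × e^(0.1×30.4) = 217500 × e^3.04.
e^3.04 ≈ 20.905, so N ≈ 217500 × 20.905 = 4.54689×10^6.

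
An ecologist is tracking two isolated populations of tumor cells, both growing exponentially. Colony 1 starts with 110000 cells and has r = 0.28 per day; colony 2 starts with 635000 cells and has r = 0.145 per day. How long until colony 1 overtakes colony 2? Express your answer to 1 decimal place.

Set 110000·e^(0.28t) = 635000·e^(0.145t).
e^((0.28 − 0.145)t) = 635000/110000 → e^(0.135·t) = 5.7727.
0.135·t = ln(5.7727) = 1.7531, so t = 1.7531/0.135 = 12.986.

13.0 days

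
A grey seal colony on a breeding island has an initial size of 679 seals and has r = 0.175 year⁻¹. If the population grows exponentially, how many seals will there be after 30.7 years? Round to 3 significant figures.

146000 seals

N(t) = N₀·e^(rt) = 679 × e^(0.175×30.7) = 679 × e^5.372.
e^5.372 ≈ 215.4, so N ≈ 679 × 215.4 = 146257.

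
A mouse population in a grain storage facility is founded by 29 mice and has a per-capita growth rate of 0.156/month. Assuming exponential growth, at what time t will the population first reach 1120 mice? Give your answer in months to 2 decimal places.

23.42 months

Set N₀·e^(rt) = 1120: e^(0.156·t) = 1120/29 = 38.621.
0.156·t = ln(38.621) = 3.6538, so t = 3.6538/0.156 = 23.422.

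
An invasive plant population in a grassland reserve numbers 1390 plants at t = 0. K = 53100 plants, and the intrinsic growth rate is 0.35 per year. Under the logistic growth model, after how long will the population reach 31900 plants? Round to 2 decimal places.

11.50 years

A = (K − N₀)/N₀ = (53100 − 1390)/1390 = 37.201.
Solve 53100/(1 + 37.201·e^(−0.35t)) = 31900: 1 + 37.201·e^(−0.35t) = 1.6646, so e^(−0.35t) = 0.0178643.
−0.35·t = ln(0.0178643) = -4.025, so t = 4.025/0.35 = 11.5.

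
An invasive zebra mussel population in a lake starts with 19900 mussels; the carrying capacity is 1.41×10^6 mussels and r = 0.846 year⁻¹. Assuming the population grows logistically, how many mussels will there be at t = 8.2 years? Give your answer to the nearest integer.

1320438 mussels

A = (K − N₀)/N₀ = (1.41×10^6 − 19900)/19900 = 69.854.
N(t) = K/(1 + A·e^(−rt)) = 1.41×10^6/(1 + 69.854×e^(−0.846×8.2)).
e^(−6.937) = 0.00097098; denominator = 1 + 69.854×0.00097098 = 1.0678.
N = 1.41×10^6/1.0678 = 1.320438×10^6.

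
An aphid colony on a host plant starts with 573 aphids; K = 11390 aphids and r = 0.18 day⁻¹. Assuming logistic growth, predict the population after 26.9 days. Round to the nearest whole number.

A = (K − N₀)/N₀ = (11390 − 573)/573 = 18.878.
N(t) = K/(1 + A·e^(−rt)) = 11390/(1 + 18.878×e^(−0.18×26.9)).
e^(−4.842) = 0.0078913; denominator = 1 + 18.878×0.0078913 = 1.149.
N = 11390/1.149 = 9913.23.

9913 aphids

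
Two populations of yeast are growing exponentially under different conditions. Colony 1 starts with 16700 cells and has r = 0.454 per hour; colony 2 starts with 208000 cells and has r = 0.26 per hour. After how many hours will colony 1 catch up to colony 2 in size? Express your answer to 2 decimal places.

Set 16700·e^(0.454t) = 208000·e^(0.26t).
e^((0.454 − 0.26)t) = 208000/16700 → e^(0.194·t) = 12.455.
0.194·t = ln(12.455) = 2.5221, so t = 2.5221/0.194 = 13.001.

13.00 hours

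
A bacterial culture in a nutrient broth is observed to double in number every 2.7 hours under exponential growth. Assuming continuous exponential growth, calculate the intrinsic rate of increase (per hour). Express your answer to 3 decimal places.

r = ln(2)/t_d = 0.6931/2.7 = 0.25672.

0.257 per hour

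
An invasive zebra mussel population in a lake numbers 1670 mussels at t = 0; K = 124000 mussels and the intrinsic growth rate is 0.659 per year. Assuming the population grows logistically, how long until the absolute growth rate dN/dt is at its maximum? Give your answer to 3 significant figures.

Logistic growth is fastest at N = K/2 = 62000.
A = (K − N₀)/N₀ = 73.251. Set K/(1 + A·e^(−rt)) = K/2 → A·e^(−rt) = 1.
e^(−0.659t) = 1/73.251 = 0.0136516, so t = ln(73.251)/0.659 = 4.2939/0.659 = 6.5158.

6.52 years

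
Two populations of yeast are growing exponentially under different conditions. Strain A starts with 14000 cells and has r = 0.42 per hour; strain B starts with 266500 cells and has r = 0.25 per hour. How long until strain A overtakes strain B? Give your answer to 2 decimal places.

Set 14000·e^(0.42t) = 266500·e^(0.25t).
e^((0.42 − 0.25)t) = 266500/14000 → e^(0.17·t) = 19.036.
0.17·t = ln(19.036) = 2.9463, so t = 2.9463/0.17 = 17.331.

17.33 hours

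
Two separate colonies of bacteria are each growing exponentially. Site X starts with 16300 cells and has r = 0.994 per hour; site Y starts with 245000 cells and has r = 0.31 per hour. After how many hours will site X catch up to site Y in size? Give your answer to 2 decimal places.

3.96 hours

Set 16300·e^(0.994t) = 245000·e^(0.31t).
e^((0.994 − 0.31)t) = 245000/16300 → e^(0.684·t) = 15.031.
0.684·t = ln(15.031) = 2.7101, so t = 2.7101/0.684 = 3.9621.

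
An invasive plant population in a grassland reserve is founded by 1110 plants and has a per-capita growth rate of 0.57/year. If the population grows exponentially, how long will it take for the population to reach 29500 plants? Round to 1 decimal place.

5.8 years

Set N₀·e^(rt) = 29500: e^(0.57·t) = 29500/1110 = 26.577.
0.57·t = ln(26.577) = 3.28, so t = 3.28/0.57 = 5.7544.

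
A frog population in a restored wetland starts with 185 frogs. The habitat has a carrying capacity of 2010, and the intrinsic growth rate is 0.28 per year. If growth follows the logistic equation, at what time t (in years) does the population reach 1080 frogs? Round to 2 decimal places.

8.71 years

A = (K − N₀)/N₀ = (2010 − 185)/185 = 9.8649.
Solve 2010/(1 + 9.8649·e^(−0.28t)) = 1080: 1 + 9.8649·e^(−0.28t) = 1.8611, so e^(−0.28t) = 0.0872907.
−0.28·t = ln(0.0872907) = -2.4385, so t = 2.4385/0.28 = 8.709.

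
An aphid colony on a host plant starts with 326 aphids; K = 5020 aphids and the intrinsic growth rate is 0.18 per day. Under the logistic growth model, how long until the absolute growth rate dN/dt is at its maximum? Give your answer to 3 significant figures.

14.8 days

Logistic growth is fastest at N = K/2 = 2510.
A = (K − N₀)/N₀ = 14.399. Set K/(1 + A·e^(−rt)) = K/2 → A·e^(−rt) = 1.
e^(−0.18t) = 1/14.399 = 0.0694504, so t = ln(14.399)/0.18 = 2.6671/0.18 = 14.817.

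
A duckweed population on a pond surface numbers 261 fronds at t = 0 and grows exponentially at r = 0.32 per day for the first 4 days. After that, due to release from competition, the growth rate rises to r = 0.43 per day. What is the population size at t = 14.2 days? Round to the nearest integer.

75397 fronds

Phase 1: N(4) = 261·e^(0.32×4) = 261·e^1.28 = 938.723.
Phase 2 runs for 14.2 − 4 = 10.2 days at r = 0.43.
N(14.2) = 938.723·e^(0.43×10.2) = 938.723·e^4.386 = 75396.8.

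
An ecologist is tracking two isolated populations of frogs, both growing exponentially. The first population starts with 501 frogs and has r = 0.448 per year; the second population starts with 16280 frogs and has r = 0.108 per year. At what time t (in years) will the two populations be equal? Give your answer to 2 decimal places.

10.24 years

Set 501·e^(0.448t) = 16280·e^(0.108t).
e^((0.448 − 0.108)t) = 16280/501 → e^(0.34·t) = 32.495.
0.34·t = ln(32.495) = 3.4811, so t = 3.4811/0.34 = 10.238.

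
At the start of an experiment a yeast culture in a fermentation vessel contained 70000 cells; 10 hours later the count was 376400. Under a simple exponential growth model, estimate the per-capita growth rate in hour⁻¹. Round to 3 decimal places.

From N(t) = N₀·e^(rt): e^(r·10) = 376400/70000 = 5.3771.
r·10 = ln(5.3771) = 1.6822, so r = 1.6822/10 = 0.16822.

0.168 per hour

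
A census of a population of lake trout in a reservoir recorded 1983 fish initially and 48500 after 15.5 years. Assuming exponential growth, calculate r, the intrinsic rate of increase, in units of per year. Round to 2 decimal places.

From N(t) = N₀·e^(rt): e^(r·15.5) = 48500/1983 = 24.458.
r·15.5 = ln(24.458) = 3.197, so r = 3.197/15.5 = 0.20626.

0.21 per year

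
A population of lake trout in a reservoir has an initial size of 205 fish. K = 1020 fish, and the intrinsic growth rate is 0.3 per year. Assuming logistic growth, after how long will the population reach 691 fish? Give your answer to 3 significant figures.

A = (K − N₀)/N₀ = (1020 − 205)/205 = 3.9756.
Solve 1020/(1 + 3.9756·e^(−0.3t)) = 691: 1 + 3.9756·e^(−0.3t) = 1.4761, so e^(−0.3t) = 0.119761.
−0.3·t = ln(0.119761) = -2.1223, so t = 2.1223/0.3 = 7.0742.

7.07 years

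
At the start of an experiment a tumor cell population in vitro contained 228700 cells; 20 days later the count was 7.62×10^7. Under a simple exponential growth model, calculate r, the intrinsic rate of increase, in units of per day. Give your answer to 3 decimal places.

From N(t) = N₀·e^(rt): e^(r·20) = 7.62×10^7/228700 = 333.19.
r·20 = ln(333.19) = 5.8087, so r = 5.8087/20 = 0.29044.

0.290 per day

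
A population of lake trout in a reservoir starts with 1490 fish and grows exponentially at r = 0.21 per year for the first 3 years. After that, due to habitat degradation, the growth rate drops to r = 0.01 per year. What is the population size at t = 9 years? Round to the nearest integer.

Phase 1: N(3) = 1490·e^(0.21×3) = 1490·e^0.63 = 2797.64.
Phase 2 runs for 9 − 3 = 6 years at r = 0.01.
N(9) = 2797.64·e^(0.01×6) = 2797.64·e^0.06 = 2970.64.

2971 fish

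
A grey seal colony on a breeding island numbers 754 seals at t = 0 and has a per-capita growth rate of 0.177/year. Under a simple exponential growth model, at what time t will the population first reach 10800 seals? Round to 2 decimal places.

15.04 years

Set N₀·e^(rt) = 10800: e^(0.177·t) = 10800/754 = 14.324.
0.177·t = ln(14.324) = 2.6619, so t = 2.6619/0.177 = 15.039.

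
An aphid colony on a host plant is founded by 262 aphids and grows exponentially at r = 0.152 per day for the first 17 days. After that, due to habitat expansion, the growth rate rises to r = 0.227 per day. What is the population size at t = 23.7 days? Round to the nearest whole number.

Phase 1: N(17) = 262·e^(0.152×17) = 262·e^2.584 = 3471.51.
Phase 2 runs for 23.7 − 17 = 6.7 days at r = 0.227.
N(23.7) = 3471.51·e^(0.227×6.7) = 3471.51·e^1.521 = 15886.8.

15887 aphids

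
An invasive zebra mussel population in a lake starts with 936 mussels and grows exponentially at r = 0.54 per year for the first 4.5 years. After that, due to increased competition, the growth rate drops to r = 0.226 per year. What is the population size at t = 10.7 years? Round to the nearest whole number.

43166 mussels

Phase 1: N(4.5) = 936·e^(0.54×4.5) = 936·e^2.43 = 10631.9.
Phase 2 runs for 10.7 − 4.5 = 6.2 years at r = 0.226.
N(10.7) = 10631.9·e^(0.226×6.2) = 10631.9·e^1.401 = 43166.3.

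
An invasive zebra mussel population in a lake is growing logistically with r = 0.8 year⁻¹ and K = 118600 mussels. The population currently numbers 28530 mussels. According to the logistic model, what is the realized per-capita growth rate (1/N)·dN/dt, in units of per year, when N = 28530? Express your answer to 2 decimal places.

0.61 per year

(1/N)·dN/dt = r(1 − N/K) = 0.8 × (1 − 28530/118600).
= 0.8 × 0.75944 = 0.60755.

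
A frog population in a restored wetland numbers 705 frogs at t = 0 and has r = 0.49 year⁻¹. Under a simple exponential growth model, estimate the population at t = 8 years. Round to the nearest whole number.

35532 frogs

N(t) = N₀·e^(rt) = 705 × e^(0.49×8) = 705 × e^3.92.
e^3.92 ≈ 50.4, so N ≈ 705 × 50.4 = 35532.3.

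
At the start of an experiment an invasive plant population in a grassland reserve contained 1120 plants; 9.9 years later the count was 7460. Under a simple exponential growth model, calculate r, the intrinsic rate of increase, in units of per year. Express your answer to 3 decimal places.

0.192 per year

From N(t) = N₀·e^(rt): e^(r·9.9) = 7460/1120 = 6.6607.
r·9.9 = ln(6.6607) = 1.8962, so r = 1.8962/9.9 = 0.19154.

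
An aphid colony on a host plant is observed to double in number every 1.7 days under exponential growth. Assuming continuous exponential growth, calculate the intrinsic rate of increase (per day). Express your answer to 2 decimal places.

r = ln(2)/t_d = 0.6931/1.7 = 0.40773.

0.41 per day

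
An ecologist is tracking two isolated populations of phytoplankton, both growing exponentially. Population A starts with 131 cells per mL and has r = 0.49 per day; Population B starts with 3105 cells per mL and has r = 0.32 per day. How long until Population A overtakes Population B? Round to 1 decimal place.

18.6 days

Set 131·e^(0.49t) = 3105·e^(0.32t).
e^((0.49 − 0.32)t) = 3105/131 → e^(0.17·t) = 23.702.
0.17·t = ln(23.702) = 3.1656, so t = 3.1656/0.17 = 18.621.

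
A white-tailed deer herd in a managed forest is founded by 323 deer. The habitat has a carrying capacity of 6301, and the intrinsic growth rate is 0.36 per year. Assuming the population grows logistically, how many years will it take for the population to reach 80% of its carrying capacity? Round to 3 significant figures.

12.0 years

A = (K − N₀)/N₀ = (6301 − 323)/323 = 18.508.
Solve 6301/(1 + 18.508·e^(−0.36t)) = 5040.8: 1 + 18.508·e^(−0.36t) = 1.25, so e^(−0.36t) = 0.0135079.
−0.36·t = ln(0.0135079) = -4.3045, so t = 4.3045/0.36 = 11.957.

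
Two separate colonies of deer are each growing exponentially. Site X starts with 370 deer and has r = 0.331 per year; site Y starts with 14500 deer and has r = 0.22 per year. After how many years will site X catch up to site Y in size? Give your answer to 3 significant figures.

Set 370·e^(0.331t) = 14500·e^(0.22t).
e^((0.331 − 0.22)t) = 14500/370 → e^(0.111·t) = 39.189.
0.111·t = ln(39.189) = 3.6684, so t = 3.6684/0.111 = 33.049.

33.0 years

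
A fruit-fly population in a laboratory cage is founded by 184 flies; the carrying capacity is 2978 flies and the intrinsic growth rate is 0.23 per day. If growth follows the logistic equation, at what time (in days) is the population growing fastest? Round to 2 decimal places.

Logistic growth is fastest at N = K/2 = 1489.
A = (K − N₀)/N₀ = 15.185. Set K/(1 + A·e^(−rt)) = K/2 → A·e^(−rt) = 1.
e^(−0.23t) = 1/15.185 = 0.0658554, so t = ln(15.185)/0.23 = 2.7203/0.23 = 11.827.

11.83 days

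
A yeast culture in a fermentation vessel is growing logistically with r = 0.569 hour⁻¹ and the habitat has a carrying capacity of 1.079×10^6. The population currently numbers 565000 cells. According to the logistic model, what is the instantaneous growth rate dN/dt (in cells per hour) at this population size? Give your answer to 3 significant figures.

dN/dt = rN(1 − N/K) = 0.569 × 565000 × (1 − 565000/1.079×10^6).
1 − 565000/1.079×10^6 = 0.47637; dN/dt = 0.569 × 565000 × 0.47637 = 1.53145×10^5.

153000 cells per hour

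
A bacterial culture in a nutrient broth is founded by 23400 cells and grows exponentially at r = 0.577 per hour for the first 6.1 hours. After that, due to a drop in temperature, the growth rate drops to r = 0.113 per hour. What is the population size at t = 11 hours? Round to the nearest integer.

Phase 1: N(6.1) = 23400·e^(0.577×6.1) = 23400·e^3.52 = 790318.
Phase 2 runs for 11 − 6.1 = 4.9 hours at r = 0.113.
N(11) = 790318·e^(0.113×4.9) = 790318·e^0.5537 = 1.3749×10^6.

1374900 cells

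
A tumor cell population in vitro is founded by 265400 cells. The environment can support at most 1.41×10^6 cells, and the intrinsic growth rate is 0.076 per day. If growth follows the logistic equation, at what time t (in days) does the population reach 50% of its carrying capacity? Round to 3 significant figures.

19.2 days

A = (K − N₀)/N₀ = (1.41×10^6 − 265400)/265400 = 4.3127.
Solve 1.41×10^6/(1 + 4.3127·e^(−0.076t)) = 705000: 1 + 4.3127·e^(−0.076t) = 2, so e^(−0.076t) = 0.231871.
−0.076·t = ln(0.231871) = -1.4616, so t = 1.4616/0.076 = 19.231.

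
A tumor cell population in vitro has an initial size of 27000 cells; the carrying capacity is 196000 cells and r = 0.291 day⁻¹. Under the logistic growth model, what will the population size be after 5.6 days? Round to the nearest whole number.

A = (K − N₀)/N₀ = (196000 − 27000)/27000 = 6.2593.
N(t) = K/(1 + A·e^(−rt)) = 196000/(1 + 6.2593×e^(−0.291×5.6)).
e^(−1.63) = 0.19601; denominator = 1 + 6.2593×0.19601 = 2.2269.
N = 196000/2.2269 = 88016.1.

88016 cells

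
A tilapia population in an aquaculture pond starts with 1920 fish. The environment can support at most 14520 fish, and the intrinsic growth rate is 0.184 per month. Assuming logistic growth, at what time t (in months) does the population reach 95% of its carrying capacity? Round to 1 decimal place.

26.2 months

A = (K − N₀)/N₀ = (14520 − 1920)/1920 = 6.5625.
Solve 14520/(1 + 6.5625·e^(−0.184t)) = 13794: 1 + 6.5625·e^(−0.184t) = 1.0526, so e^(−0.184t) = 0.00802005.
−0.184·t = ln(0.00802005) = -4.8258, so t = 4.8258/0.184 = 26.227.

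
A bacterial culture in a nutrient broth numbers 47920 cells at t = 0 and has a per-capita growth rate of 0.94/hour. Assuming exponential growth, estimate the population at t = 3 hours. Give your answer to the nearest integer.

803947 cells

N(t) = N₀·e^(rt) = 47920 × e^(0.94×3) = 47920 × e^2.82.
e^2.82 ≈ 16.777, so N ≈ 47920 × 16.777 = 803947.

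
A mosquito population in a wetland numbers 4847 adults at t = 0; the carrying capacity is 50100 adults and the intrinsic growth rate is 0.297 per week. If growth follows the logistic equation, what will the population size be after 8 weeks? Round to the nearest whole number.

A = (K − N₀)/N₀ = (50100 − 4847)/4847 = 9.3363.
N(t) = K/(1 + A·e^(−rt)) = 50100/(1 + 9.3363×e^(−0.297×8)).
e^(−2.376) = 0.092922; denominator = 1 + 9.3363×0.092922 = 1.8675.
N = 50100/1.8675 = 26826.7.

26827 adults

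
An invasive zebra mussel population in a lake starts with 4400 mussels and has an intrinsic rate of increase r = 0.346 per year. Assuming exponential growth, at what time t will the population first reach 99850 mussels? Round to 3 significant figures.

9.02 years

Set N₀·e^(rt) = 99850: e^(0.346·t) = 99850/4400 = 22.693.
0.346·t = ln(22.693) = 3.1221, so t = 3.1221/0.346 = 9.0233.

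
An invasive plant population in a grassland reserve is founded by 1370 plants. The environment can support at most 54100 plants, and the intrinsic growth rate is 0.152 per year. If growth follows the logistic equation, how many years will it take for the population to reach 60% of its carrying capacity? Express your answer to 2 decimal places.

A = (K − N₀)/N₀ = (54100 − 1370)/1370 = 38.489.
Solve 54100/(1 + 38.489·e^(−0.152t)) = 32460: 1 + 38.489·e^(−0.152t) = 1.6667, so e^(−0.152t) = 0.0173209.
−0.152·t = ln(0.0173209) = -4.0558, so t = 4.0558/0.152 = 26.683.

26.68 years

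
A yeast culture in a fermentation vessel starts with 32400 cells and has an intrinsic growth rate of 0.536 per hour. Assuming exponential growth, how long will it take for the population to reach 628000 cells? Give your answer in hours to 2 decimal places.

Set N₀·e^(rt) = 628000: e^(0.536·t) = 628000/32400 = 19.383.
0.536·t = ln(19.383) = 2.9644, so t = 2.9644/0.536 = 5.5306.

5.53 hours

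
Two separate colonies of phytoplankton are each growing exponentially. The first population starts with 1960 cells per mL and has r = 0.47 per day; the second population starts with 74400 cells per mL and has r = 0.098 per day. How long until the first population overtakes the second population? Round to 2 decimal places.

9.78 days

Set 1960·e^(0.47t) = 74400·e^(0.098t).
e^((0.47 − 0.098)t) = 74400/1960 → e^(0.372·t) = 37.959.
0.372·t = ln(37.959) = 3.6365, so t = 3.6365/0.372 = 9.7756.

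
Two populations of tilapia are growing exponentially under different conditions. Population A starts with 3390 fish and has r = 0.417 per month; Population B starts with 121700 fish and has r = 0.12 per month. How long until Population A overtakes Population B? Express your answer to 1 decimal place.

12.1 months

Set 3390·e^(0.417t) = 121700·e^(0.12t).
e^((0.417 − 0.12)t) = 121700/3390 → e^(0.297·t) = 35.9.
0.297·t = ln(35.9) = 3.5807, so t = 3.5807/0.297 = 12.056.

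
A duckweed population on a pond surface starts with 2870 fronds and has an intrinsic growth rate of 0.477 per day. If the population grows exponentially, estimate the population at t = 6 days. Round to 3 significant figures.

N(t) = N₀·e^(rt) = 2870 × e^(0.477×6) = 2870 × e^2.862.
e^2.862 ≈ 17.496, so N ≈ 2870 × 17.496 = 50214.9.

50200 fronds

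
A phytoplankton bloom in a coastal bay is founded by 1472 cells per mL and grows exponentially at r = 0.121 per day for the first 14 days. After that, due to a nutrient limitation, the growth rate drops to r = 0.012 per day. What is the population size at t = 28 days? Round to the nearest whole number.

Phase 1: N(14) = 1472·e^(0.121×14) = 1472·e^1.694 = 8009.45.
Phase 2 runs for 28 − 14 = 14 days at r = 0.012.
N(28) = 8009.45·e^(0.012×14) = 8009.45·e^0.168 = 9474.67.

9475 cells per mL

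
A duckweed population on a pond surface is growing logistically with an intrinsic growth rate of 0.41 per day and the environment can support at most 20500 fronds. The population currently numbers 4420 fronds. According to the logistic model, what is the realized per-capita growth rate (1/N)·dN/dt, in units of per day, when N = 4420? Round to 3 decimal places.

(1/N)·dN/dt = r(1 − N/K) = 0.41 × (1 − 4420/20500).
= 0.41 × 0.78439 = 0.3216.

0.322 per day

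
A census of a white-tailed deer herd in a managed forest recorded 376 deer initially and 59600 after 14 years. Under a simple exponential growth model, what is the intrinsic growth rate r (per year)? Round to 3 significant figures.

0.362 per year

From N(t) = N₀·e^(rt): e^(r·14) = 59600/376 = 158.51.
r·14 = ln(158.51) = 5.0658, so r = 5.0658/14 = 0.36184.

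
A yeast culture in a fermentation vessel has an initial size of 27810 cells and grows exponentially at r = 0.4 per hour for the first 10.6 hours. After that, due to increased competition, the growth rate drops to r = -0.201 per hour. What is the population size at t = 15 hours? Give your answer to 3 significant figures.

Phase 1: N(10.6) = 27810·e^(0.4×10.6) = 27810·e^4.24 = 1.930232×10^6.
Phase 2 runs for 15 − 10.6 = 4.4 hours at r = -0.201.
N(15) = 1.930232×10^6·e^(-0.201×4.4) = 1.930232×10^6·e^-0.8844 = 797112.

797000 cells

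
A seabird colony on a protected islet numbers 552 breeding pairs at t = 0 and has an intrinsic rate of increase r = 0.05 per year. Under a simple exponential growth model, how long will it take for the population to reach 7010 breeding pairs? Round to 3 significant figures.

50.8 years

Set N₀·e^(rt) = 7010: e^(0.05·t) = 7010/552 = 12.699.
0.05·t = ln(12.699) = 2.5415, so t = 2.5415/0.05 = 50.831.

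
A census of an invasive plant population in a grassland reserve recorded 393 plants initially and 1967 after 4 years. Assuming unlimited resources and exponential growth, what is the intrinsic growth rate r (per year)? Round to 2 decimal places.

From N(t) = N₀·e^(rt): e^(r·4) = 1967/393 = 5.0051.
r·4 = ln(5.0051) = 1.6105, so r = 1.6105/4 = 0.40261.

0.40 per year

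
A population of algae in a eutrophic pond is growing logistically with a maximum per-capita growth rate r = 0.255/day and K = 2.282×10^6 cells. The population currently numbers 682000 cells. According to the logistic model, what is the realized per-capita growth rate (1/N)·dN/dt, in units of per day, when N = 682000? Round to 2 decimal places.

(1/N)·dN/dt = r(1 − N/K) = 0.255 × (1 − 682000/2.282×10^6).
= 0.255 × 0.70114 = 0.17879.

0.18 per day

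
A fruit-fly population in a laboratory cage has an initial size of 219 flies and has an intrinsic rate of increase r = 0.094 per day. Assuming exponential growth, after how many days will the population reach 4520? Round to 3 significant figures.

32.2 days

Set N₀·e^(rt) = 4520: e^(0.094·t) = 4520/219 = 20.639.
0.094·t = ln(20.639) = 3.0272, so t = 3.0272/0.094 = 32.204.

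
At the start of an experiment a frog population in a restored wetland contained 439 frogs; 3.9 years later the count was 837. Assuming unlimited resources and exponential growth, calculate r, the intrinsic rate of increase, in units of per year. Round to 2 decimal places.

0.17 per year

From N(t) = N₀·e^(rt): e^(r·3.9) = 837/439 = 1.9066.
r·3.9 = ln(1.9066) = 0.64532, so r = 0.64532/3.9 = 0.16547.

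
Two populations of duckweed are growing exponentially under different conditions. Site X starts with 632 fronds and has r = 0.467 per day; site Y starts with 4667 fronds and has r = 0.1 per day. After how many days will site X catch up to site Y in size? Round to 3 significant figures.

Set 632·e^(0.467t) = 4667·e^(0.1t).
e^((0.467 − 0.1)t) = 4667/632 → e^(0.367·t) = 7.3845.
0.367·t = ln(7.3845) = 1.9994, so t = 1.9994/0.367 = 5.4479.

5.45 days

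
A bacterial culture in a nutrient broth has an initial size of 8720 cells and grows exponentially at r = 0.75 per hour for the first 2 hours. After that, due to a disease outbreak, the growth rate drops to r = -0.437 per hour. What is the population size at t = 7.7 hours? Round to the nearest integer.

3237 cells

Phase 1: N(2) = 8720·e^(0.75×2) = 8720·e^1.5 = 39080.3.
Phase 2 runs for 7.7 − 2 = 5.7 hours at r = -0.437.
N(7.7) = 39080.3·e^(-0.437×5.7) = 39080.3·e^-2.491 = 3237.23.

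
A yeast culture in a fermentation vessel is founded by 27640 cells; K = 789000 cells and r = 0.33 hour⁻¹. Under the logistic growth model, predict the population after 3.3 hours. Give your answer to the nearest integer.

A = (K − N₀)/N₀ = (789000 − 27640)/27640 = 27.546.
N(t) = K/(1 + A·e^(−rt)) = 789000/(1 + 27.546×e^(−0.33×3.3)).
e^(−1.089) = 0.33655; denominator = 1 + 27.546×0.33655 = 10.271.
N = 789000/10.271 = 76821.6.

76822 cells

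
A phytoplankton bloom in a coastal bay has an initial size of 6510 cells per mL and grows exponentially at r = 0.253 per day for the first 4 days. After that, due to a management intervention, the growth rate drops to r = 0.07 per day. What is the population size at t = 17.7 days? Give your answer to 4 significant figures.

Phase 1: N(4) = 6510·e^(0.253×4) = 6510·e^1.012 = 17909.6.
Phase 2 runs for 17.7 − 4 = 13.7 days at r = 0.07.
N(17.7) = 17909.6·e^(0.07×13.7) = 17909.6·e^0.959 = 46727.8.

46730 cells per mL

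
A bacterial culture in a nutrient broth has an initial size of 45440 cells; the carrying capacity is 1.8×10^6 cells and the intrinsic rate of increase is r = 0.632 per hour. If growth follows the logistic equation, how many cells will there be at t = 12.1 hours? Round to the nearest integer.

A = (K − N₀)/N₀ = (1.8×10^6 − 45440)/45440 = 38.613.
N(t) = K/(1 + A·e^(−rt)) = 1.8×10^6/(1 + 38.613×e^(−0.632×12.1)).
e^(−7.647) = 0.00047738; denominator = 1 + 38.613×0.00047738 = 1.0184.
N = 1.8×10^6/1.0184 = 1.767421×10^6.

1767421 cells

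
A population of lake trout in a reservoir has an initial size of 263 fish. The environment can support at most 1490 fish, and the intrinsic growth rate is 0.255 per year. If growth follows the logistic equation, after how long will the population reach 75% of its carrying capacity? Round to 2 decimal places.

A = (K − N₀)/N₀ = (1490 − 263)/263 = 4.6654.
Solve 1490/(1 + 4.6654·e^(−0.255t)) = 1117.5: 1 + 4.6654·e^(−0.255t) = 1.3333, so e^(−0.255t) = 0.071448.
−0.255·t = ln(0.071448) = -2.6388, so t = 2.6388/0.255 = 10.348.

10.35 years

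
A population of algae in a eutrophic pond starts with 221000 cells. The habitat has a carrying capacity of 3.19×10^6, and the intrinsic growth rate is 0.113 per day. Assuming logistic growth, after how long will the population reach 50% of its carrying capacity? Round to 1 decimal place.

A = (K − N₀)/N₀ = (3.19×10^6 − 221000)/221000 = 13.434.
Solve 3.19×10^6/(1 + 13.434·e^(−0.113t)) = 1.595×10^6: 1 + 13.434·e^(−0.113t) = 2, so e^(−0.113t) = 0.0744358.
−0.113·t = ln(0.0744358) = -2.5978, so t = 2.5978/0.113 = 22.99.

23.0 days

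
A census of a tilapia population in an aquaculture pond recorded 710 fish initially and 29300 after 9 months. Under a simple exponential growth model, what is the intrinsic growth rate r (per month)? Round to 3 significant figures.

0.413 per month

From N(t) = N₀·e^(rt): e^(r·9) = 29300/710 = 41.268.
r·9 = ln(41.268) = 3.7201, so r = 3.7201/9 = 0.41334.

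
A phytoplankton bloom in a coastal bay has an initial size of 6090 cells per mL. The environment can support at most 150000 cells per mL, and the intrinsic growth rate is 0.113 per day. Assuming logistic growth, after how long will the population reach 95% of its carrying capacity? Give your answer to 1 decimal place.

54.0 days

A = (K − N₀)/N₀ = (150000 − 6090)/6090 = 23.631.
Solve 150000/(1 + 23.631·e^(−0.113t)) = 142500: 1 + 23.631·e^(−0.113t) = 1.0526, so e^(−0.113t) = 0.00222727.
−0.113·t = ln(0.00222727) = -6.107, so t = 6.107/0.113 = 54.044.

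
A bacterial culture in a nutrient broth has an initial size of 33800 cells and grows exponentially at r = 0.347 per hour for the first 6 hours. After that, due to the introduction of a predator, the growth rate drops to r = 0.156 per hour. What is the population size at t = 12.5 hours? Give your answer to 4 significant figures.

Phase 1: N(6) = 33800·e^(0.347×6) = 33800·e^2.082 = 271093.
Phase 2 runs for 12.5 − 6 = 6.5 hours at r = 0.156.
N(12.5) = 271093·e^(0.156×6.5) = 271093·e^1.014 = 747296.

747300 cells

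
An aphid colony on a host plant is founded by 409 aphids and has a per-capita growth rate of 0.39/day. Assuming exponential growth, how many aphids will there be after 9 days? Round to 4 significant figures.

N(t) = N₀·e^(rt) = 409 × e^(0.39×9) = 409 × e^3.51.
e^3.51 ≈ 33.448, so N ≈ 409 × 33.448 = 13680.3.

13680 aphids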